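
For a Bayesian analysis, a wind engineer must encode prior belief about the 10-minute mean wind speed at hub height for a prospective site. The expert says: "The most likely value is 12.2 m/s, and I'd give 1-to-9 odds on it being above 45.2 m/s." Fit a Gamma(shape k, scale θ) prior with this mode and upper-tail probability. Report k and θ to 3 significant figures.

Gamma(k,θ) with k>1 has mode (k−1)θ, so θ = 12.2/(k−1).
Need P(X < 45.2) = 0.9 with θ tied to k this way. Start at k = 2, θ = 12.2: P(X<45.2) ≈ 0.884.
Too low — raise k to concentrate. Iterating converges to k ≈ 2.08.
Then θ = 12.2/(2.08−1) ≈ 11.3.

k ≈ 2.08, θ ≈ 11.3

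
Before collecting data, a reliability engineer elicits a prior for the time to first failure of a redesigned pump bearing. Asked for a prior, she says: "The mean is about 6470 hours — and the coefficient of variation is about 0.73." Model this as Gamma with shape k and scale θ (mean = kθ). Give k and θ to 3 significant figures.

For Gamma(k, scale θ): mean = kθ, variance = kθ², so CV = 1/√k.
CV = 0.73, hence k = 1/CV² = 1.88.
Then θ = mean/k = 6470/1.88 = 3450.

k ≈ 1.88, θ ≈ 3450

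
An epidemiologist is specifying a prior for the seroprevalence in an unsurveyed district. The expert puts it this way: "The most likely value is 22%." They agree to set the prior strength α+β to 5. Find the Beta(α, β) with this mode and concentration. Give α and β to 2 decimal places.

For α,β > 1 the Beta mode is (α−1)/(α+β−2). With α+β = 5, the mode is (α−1)/3.
Set (α−1)/3 = 0.22 → α = 1 + 0.22·3 = 1.66.
β = 5 − α = 3.34.

α = 1.66, β = 3.34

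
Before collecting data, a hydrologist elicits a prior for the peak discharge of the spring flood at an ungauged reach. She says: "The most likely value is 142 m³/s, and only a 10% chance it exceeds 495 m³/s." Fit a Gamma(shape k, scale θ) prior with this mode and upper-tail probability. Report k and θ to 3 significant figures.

Gamma(k,θ) with k>1 has mode (k−1)θ, so θ = 142/(k−1).
Need P(X < 495) = 0.9 with θ tied to k this way. Start at k = 2, θ = 142: P(X<495) ≈ 0.863.
Too low — raise k to concentrate. Iterating converges to k ≈ 2.2.
Then θ = 142/(2.2−1) ≈ 118.

k ≈ 2.2, θ ≈ 118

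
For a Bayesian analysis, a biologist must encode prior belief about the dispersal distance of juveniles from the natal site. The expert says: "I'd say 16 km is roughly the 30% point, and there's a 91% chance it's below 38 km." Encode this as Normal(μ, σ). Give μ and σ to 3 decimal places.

μ = 22.185, σ = 11.795

For Normal(μ,σ), the p-quantile is μ + z_p·σ. Here z_{0.3} = -0.5244, z_{0.91} = 1.341.
So 16 = μ − 0.5244σ and 38 = μ + 1.341σ.
Subtracting: σ = (38 − 16)/(1.341 − (-0.5244)) = 11.795.
Then μ = 16 − (-0.5244)·11.795 = 22.185.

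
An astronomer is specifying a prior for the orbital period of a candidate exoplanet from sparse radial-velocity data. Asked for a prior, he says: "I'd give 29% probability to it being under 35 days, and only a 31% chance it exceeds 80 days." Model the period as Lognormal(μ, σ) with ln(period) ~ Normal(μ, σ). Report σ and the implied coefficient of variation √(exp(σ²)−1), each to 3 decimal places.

σ ≈ 0.788, CV ≈ 0.928

If T ~ Lognormal(μ,σ) then ln T ~ Normal(μ,σ), so the p-quantile of ln T is μ + z_p·σ.
ln(35) = 3.555 and ln(80) = 4.382; z_{0.29} = -0.5534, z_{0.69} = 0.4959.
σ = (4.382 − 3.555)/(0.4959 − (-0.5534)) = 0.788.
μ = 3.555 − (-0.5534)·0.788 = 3.991.
CV = √(exp(σ²)−1) = √(exp(0.6208)−1) = 0.928.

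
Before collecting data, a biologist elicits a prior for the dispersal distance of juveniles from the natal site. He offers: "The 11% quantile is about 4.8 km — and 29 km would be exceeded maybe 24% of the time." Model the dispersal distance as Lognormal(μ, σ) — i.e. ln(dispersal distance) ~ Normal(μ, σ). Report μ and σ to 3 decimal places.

If T ~ Lognormal(μ,σ) then ln T ~ Normal(μ,σ), so the p-quantile of ln T is μ + z_p·σ.
ln(4.8) = 1.569 and ln(29) = 3.367; z_{0.11} = -1.227, z_{0.76} = 0.7063.
σ = (3.367 − 1.569)/(0.7063 − (-1.227)) = 0.931.
μ = 1.569 − (-1.227)·0.931 = 2.710.

μ ≈ 2.710, σ ≈ 0.931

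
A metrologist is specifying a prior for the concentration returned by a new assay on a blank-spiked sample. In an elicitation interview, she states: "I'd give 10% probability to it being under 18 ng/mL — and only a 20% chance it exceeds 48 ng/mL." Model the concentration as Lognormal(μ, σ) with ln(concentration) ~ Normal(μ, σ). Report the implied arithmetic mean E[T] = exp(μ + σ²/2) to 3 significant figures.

E[T] ≈ 36.2 ng/mL

If T ~ Lognormal(μ,σ) then ln T ~ Normal(μ,σ), so the p-quantile of ln T is μ + z_p·σ.
ln(18) = 2.89 and ln(48) = 3.871; z_{0.1} = -1.282, z_{0.8} = 0.8416.
σ = (3.871 − 2.89)/(0.8416 − (-1.282)) = 0.462.
μ = 2.89 − (-1.282)·0.462 = 3.482.
E[T] = exp(μ + σ²/2) = exp(3.482 + 0.1067) = 36.2 ng/mL.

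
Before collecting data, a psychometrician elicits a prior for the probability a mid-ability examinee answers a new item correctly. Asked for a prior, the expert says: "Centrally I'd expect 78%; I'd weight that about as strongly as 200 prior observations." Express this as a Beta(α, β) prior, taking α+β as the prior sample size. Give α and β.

Under the effective-sample-size interpretation, Beta(α, β) has prior mean α/(α+β) and prior sample size α+β.
So α+β = 200 and α/(α+β) = 0.78, giving α = 0.78·200 = 156 and β = 200 − 156 = 44.

α = 156, β = 44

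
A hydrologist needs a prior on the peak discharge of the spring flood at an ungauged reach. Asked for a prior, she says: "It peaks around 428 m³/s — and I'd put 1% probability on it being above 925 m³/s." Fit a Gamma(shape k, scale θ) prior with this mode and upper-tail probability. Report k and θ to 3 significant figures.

Gamma(k,θ) with k>1 has mode (k−1)θ, so θ = 428/(k−1).
Need P(X < 925) = 0.99 with θ tied to k this way. Start at k = 2, θ = 428: P(X<925) ≈ 0.636.
Too low — raise k to concentrate. Iterating converges to k ≈ 9.15.
Then θ = 428/(9.15−1) ≈ 52.5.

k ≈ 9.15, θ ≈ 52.5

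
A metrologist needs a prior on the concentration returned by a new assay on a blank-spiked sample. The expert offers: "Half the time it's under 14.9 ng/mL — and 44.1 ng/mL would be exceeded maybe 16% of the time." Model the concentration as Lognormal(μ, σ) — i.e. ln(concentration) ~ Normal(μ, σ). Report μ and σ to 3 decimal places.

μ ≈ 2.701, σ ≈ 1.091

If T ~ Lognormal(μ,σ) then ln T ~ Normal(μ,σ), so the p-quantile of ln T is μ + z_p·σ.
ln(14.9) = 2.701 and ln(44.1) = 3.786; z_{0.5} = 0, z_{0.84} = 0.9945.
σ = (3.786 − 2.701)/(0.9945 − (0)) = 1.091.
μ = 2.701 − (0)·1.091 = 2.701.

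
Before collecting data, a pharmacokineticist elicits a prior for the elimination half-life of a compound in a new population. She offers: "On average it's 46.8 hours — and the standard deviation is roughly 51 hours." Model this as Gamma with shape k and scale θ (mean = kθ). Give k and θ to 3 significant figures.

For Gamma(k, scale θ): mean = kθ, variance = kθ², so CV = 1/√k.
CV = SD/mean = 51/46.8 = 1.09, hence k = 1/CV² = 0.842.
Then θ = mean/k = 46.8/0.842 = 55.6.

k ≈ 0.842, θ ≈ 55.6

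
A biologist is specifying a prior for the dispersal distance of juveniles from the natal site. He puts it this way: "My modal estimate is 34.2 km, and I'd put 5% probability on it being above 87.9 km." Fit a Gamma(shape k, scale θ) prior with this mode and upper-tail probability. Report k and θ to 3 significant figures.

k ≈ 4.04, θ ≈ 11.3

Gamma(k,θ) with k>1 has mode (k−1)θ, so θ = 34.2/(k−1).
Need P(X < 87.9) = 0.95 with θ tied to k this way. Start at k = 2, θ = 34.2: P(X<87.9) ≈ 0.727.
Too low — raise k to concentrate. Iterating converges to k ≈ 4.04.
Then θ = 34.2/(4.04−1) ≈ 11.3.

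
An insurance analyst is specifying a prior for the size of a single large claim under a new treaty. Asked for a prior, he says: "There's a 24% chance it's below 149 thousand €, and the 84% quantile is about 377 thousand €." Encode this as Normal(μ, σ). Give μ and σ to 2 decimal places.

For Normal(μ,σ), the p-quantile is μ + z_p·σ. Here z_{0.24} = -0.7063, z_{0.84} = 0.9945.
So 149 = μ − 0.7063σ and 377 = μ + 0.9945σ.
Subtracting: σ = (377 − 149)/(0.9945 − (-0.7063)) = 134.06.
Then μ = 149 − (-0.7063)·134.06 = 243.69.

μ = 243.69, σ = 134.06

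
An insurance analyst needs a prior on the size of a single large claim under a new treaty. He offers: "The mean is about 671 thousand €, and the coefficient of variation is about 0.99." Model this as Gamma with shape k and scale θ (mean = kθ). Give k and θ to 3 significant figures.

For Gamma(k, scale θ): mean = kθ, variance = kθ², so CV = 1/√k.
CV = 0.99, hence k = 1/CV² = 1.02.
Then θ = mean/k = 671/1.02 = 658.

k ≈ 1.02, θ ≈ 658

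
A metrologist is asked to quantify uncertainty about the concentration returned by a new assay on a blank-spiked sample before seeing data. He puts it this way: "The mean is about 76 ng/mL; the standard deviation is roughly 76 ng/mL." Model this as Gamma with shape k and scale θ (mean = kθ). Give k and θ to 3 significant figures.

For Gamma(k, scale θ): mean = kθ, variance = kθ², so CV = 1/√k.
CV = SD/mean = 76/76 = 1, hence k = 1/CV² = 1.
Then θ = mean/k = 76/1 = 76.

k ≈ 1, θ ≈ 76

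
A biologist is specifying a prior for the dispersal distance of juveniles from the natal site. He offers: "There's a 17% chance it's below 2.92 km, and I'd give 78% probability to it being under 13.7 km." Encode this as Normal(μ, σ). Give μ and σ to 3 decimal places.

For Normal(μ,σ), the p-quantile is μ + z_p·σ. Here z_{0.17} = -0.9542, z_{0.78} = 0.7722.
So 2.92 = μ − 0.9542σ and 13.7 = μ + 0.7722σ.
Subtracting: σ = (13.7 − 2.92)/(0.7722 − (-0.9542)) = 6.244.
Then μ = 2.92 − (-0.9542)·6.244 = 8.878.

μ = 8.878, σ = 6.244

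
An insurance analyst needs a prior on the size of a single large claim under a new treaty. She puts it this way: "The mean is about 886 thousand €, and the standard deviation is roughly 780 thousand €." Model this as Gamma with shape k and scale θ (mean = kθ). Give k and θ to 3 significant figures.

For Gamma(k, scale θ): mean = kθ, variance = kθ², so CV = 1/√k.
CV = SD/mean = 780/886 = 0.8804, hence k = 1/CV² = 1.29.
Then θ = mean/k = 886/1.29 = 687.

k ≈ 1.29, θ ≈ 687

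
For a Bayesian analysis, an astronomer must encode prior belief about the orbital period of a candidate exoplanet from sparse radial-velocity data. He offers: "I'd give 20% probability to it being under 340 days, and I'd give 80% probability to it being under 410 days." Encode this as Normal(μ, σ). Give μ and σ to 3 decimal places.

μ = 375.000, σ = 41.586

For Normal(μ,σ), the p-quantile is μ + z_p·σ. Here z_{0.2} = -0.8416, z_{0.8} = 0.8416.
So 340 = μ − 0.8416σ and 410 = μ + 0.8416σ.
Subtracting: σ = (410 − 340)/(0.8416 − (-0.8416)) = 41.586.
Then μ = 340 − (-0.8416)·41.586 = 375.000.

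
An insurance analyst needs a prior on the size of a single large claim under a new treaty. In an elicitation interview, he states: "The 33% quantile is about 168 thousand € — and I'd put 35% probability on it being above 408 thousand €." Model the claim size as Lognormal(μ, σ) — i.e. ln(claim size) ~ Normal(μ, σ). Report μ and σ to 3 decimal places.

If T ~ Lognormal(μ,σ) then ln T ~ Normal(μ,σ), so the p-quantile of ln T is μ + z_p·σ.
ln(168) = 5.124 and ln(408) = 6.011; z_{0.33} = -0.4399, z_{0.65} = 0.3853.
σ = (6.011 − 5.124)/(0.3853 − (-0.4399)) = 1.075.
μ = 5.124 − (-0.4399)·1.075 = 5.597.

μ ≈ 5.597, σ ≈ 1.075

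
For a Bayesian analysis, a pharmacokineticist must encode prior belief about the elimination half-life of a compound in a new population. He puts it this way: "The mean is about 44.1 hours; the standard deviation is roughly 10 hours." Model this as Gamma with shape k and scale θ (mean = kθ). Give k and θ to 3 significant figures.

k ≈ 19.4, θ ≈ 2.27

For Gamma(k, scale θ): mean = kθ, variance = kθ², so CV = 1/√k.
CV = SD/mean = 10/44.1 = 0.2268, hence k = 1/CV² = 19.4.
Then θ = mean/k = 44.1/19.4 = 2.27.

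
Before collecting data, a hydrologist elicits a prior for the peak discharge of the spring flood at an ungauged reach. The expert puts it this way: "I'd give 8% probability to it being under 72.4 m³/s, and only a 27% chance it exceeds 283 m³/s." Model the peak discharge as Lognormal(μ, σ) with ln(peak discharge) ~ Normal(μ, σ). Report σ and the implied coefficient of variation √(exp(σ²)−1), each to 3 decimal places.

σ ≈ 0.676, CV ≈ 0.761

If T ~ Lognormal(μ,σ) then ln T ~ Normal(μ,σ), so the p-quantile of ln T is μ + z_p·σ.
ln(72.4) = 4.282 and ln(283) = 5.645; z_{0.08} = -1.405, z_{0.73} = 0.6128.
σ = (5.645 − 4.282)/(0.6128 − (-1.405)) = 0.676.
μ = 4.282 − (-1.405)·0.676 = 5.231.
CV = √(exp(σ²)−1) = √(exp(0.4564)−1) = 0.761.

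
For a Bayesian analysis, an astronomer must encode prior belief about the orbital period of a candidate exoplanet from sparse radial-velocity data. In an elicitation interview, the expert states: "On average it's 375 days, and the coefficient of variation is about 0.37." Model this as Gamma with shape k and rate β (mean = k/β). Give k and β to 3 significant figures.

For Gamma(k, rate β): mean = k/β, variance = k/β², so CV = 1/√k.
CV = 0.37, hence k = 1/CV² = 7.3.
Then β = k/mean = 7.3/375 = 0.0195.

k ≈ 7.3, β ≈ 0.0195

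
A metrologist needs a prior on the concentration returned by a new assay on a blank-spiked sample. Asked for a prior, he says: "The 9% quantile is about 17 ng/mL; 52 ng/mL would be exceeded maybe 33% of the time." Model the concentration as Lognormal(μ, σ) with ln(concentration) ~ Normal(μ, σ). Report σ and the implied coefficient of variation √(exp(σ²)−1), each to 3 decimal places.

If T ~ Lognormal(μ,σ) then ln T ~ Normal(μ,σ), so the p-quantile of ln T is μ + z_p·σ.
ln(17) = 2.833 and ln(52) = 3.951; z_{0.09} = -1.341, z_{0.67} = 0.4399.
σ = (3.951 − 2.833)/(0.4399 − (-1.341)) = 0.628.
μ = 2.833 − (-1.341)·0.628 = 3.675.
CV = √(exp(σ²)−1) = √(exp(0.3942)−1) = 0.695.

σ ≈ 0.628, CV ≈ 0.695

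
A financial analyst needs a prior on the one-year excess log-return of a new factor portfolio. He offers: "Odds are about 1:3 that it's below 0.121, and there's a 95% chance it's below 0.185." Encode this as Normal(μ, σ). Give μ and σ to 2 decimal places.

The p-quantile of Normal(μ,σ) is μ + z_p·σ, with z_{0.25} = -0.6745 and z_{0.95} = 1.645.
Eliminate σ: μ = (z₂·x₁ − z₁·x₂)/(z₂ − z₁) = (1.645·0.121 − (-0.6745)·0.185)/2.319 = 0.14.
Then σ = (x₂ − x₁)/(z₂ − z₁) = (0.185 − 0.121)/2.319 = 0.03.

μ = 0.14, σ = 0.03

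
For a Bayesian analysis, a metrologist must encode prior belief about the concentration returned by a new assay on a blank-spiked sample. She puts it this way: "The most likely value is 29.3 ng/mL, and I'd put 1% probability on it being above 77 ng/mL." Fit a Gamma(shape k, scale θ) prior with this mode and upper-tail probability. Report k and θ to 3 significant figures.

Gamma(k,θ) with k>1 has mode (k−1)θ, so θ = 29.3/(k−1).
Need P(X < 77) = 0.99 with θ tied to k this way. Start at k = 2, θ = 29.3: P(X<77) ≈ 0.738.
Too low — raise k to concentrate. Iterating converges to k ≈ 5.97.
Then θ = 29.3/(5.97−1) ≈ 5.89.

k ≈ 5.97, θ ≈ 5.89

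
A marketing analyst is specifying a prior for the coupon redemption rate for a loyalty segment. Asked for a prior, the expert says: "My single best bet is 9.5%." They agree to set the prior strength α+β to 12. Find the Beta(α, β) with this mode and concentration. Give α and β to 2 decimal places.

For α,β > 1 the Beta mode is (α−1)/(α+β−2). With α+β = 12, the mode is (α−1)/10.
Set (α−1)/10 = 0.095 → α = 1 + 0.095·10 = 1.95.
β = 12 − α = 10.05.

α = 1.95, β = 10.05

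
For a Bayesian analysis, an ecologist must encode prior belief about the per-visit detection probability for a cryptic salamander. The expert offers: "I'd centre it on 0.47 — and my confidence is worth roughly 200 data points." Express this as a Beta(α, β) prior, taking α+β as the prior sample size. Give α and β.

Under the effective-sample-size interpretation, Beta(α, β) has prior mean α/(α+β) and prior sample size α+β.
So α+β = 200 and α/(α+β) = 0.47, giving α = 0.47·200 = 94 and β = 200 − 94 = 106.

α = 94, β = 106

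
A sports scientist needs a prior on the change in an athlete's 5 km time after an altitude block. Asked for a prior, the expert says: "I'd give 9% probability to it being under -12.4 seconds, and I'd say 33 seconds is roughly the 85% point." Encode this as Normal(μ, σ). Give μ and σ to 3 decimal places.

μ = 13.206, σ = 19.098

The p-quantile of Normal(μ,σ) is μ + z_p·σ, with z_{0.09} = -1.341 and z_{0.85} = 1.036.
Eliminate σ: μ = (z₂·x₁ − z₁·x₂)/(z₂ − z₁) = (1.036·-12.4 − (-1.341)·33)/2.377 = 13.206.
Then σ = (x₂ − x₁)/(z₂ − z₁) = (33 − -12.4)/2.377 = 19.098.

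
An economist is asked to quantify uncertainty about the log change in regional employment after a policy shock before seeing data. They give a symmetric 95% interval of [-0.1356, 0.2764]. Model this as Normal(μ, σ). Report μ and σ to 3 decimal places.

μ = 0.070, σ = 0.105

A symmetric 95% interval runs μ ± z·σ with z = 1.96.
Half-width = 0.206, so σ = 0.206/1.96 = 0.105.
μ is the interval midpoint, 0.070.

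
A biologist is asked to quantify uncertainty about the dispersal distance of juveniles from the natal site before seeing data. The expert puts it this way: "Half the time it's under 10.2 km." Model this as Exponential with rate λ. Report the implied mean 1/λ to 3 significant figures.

Exponential median = ln 2 / λ, so λ = ln 2 / 10.2 = 0.068.
Mean = 1/λ = 14.7 km.

mean ≈ 14.7 km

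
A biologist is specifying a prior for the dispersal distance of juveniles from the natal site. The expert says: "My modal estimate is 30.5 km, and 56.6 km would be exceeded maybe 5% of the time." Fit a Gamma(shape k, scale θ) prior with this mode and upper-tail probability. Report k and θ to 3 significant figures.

Gamma(k,θ) with k>1 has mode (k−1)θ, so θ = 30.5/(k−1).
Need P(X < 56.6) = 0.95 with θ tied to k this way. Start at k = 2, θ = 30.5: P(X<56.6) ≈ 0.554.
Too low — raise k to concentrate. Iterating converges to k ≈ 8.28.
Then θ = 30.5/(8.28−1) ≈ 4.19.

k ≈ 8.28, θ ≈ 4.19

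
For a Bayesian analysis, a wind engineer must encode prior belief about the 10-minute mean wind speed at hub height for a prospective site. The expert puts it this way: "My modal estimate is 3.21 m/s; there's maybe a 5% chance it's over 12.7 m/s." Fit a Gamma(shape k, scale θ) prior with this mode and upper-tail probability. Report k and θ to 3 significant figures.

Gamma(k,θ) with k>1 has mode (k−1)θ, so θ = 3.21/(k−1).
Need P(X < 12.7) = 0.95 with θ tied to k this way. Start at k = 2, θ = 3.21: P(X<12.7) ≈ 0.905.
Too low — raise k to concentrate. Iterating converges to k ≈ 2.33.
Then θ = 3.21/(2.33−1) ≈ 2.41.

k ≈ 2.33, θ ≈ 2.41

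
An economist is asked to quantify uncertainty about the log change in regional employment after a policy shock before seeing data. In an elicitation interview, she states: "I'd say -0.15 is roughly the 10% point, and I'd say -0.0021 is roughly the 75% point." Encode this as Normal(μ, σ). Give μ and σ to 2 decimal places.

For Normal(μ,σ), the p-quantile is μ + z_p·σ. Here z_{0.1} = -1.282, z_{0.75} = 0.6745.
So -0.15 = μ − 1.282σ and -0.0021 = μ + 0.6745σ.
Subtracting: σ = (-0.0021 − -0.15)/(0.6745 − (-1.282)) = 0.08.
Then μ = -0.15 − (-1.282)·0.08 = -0.05.

μ = -0.05, σ = 0.08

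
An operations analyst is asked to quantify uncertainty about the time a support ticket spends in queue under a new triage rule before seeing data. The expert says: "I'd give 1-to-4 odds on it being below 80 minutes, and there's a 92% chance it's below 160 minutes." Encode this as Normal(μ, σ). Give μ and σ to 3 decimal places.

μ = 109.968, σ = 35.608

The p-quantile of Normal(μ,σ) is μ + z_p·σ, with z_{0.2} = -0.8416 and z_{0.92} = 1.405.
Eliminate σ: μ = (z₂·x₁ − z₁·x₂)/(z₂ − z₁) = (1.405·80 − (-0.8416)·160)/2.247 = 109.968.
Then σ = (x₂ − x₁)/(z₂ − z₁) = (160 − 80)/2.247 = 35.608.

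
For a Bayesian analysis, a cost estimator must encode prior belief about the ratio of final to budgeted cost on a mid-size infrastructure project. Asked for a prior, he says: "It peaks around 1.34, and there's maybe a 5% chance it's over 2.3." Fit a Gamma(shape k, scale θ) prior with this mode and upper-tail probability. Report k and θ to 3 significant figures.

k ≈ 10.6, θ ≈ 0.14

Gamma(k,θ) with k>1 has mode (k−1)θ, so θ = 1.34/(k−1).
Need P(X < 2.3) = 0.95 with θ tied to k this way. Start at k = 2, θ = 1.34: P(X<2.3) ≈ 0.512.
Too low — raise k to concentrate. Iterating converges to k ≈ 10.6.
Then θ = 1.34/(10.6−1) ≈ 0.14.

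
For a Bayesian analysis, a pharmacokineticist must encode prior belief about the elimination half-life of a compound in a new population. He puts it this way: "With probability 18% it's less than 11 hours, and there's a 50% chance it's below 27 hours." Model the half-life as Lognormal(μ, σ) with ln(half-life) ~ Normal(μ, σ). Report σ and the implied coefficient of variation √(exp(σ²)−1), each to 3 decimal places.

σ ≈ 0.981, CV ≈ 1.272

If T ~ Lognormal(μ,σ) then ln T ~ Normal(μ,σ), so the p-quantile of ln T is μ + z_p·σ.
ln(11) = 2.398 and ln(27) = 3.296; z_{0.18} = -0.9154, z_{0.5} = 0.
σ = (3.296 − 2.398)/(0 − (-0.9154)) = 0.981.
μ = 2.398 − (-0.9154)·0.981 = 3.296.
CV = √(exp(σ²)−1) = √(exp(0.9623)−1) = 1.272.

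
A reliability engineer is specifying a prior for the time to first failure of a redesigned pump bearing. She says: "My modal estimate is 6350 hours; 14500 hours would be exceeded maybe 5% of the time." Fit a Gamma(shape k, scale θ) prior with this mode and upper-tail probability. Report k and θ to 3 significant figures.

k ≈ 5.02, θ ≈ 1580

Gamma(k,θ) with k>1 has mode (k−1)θ, so θ = 6350/(k−1).
Need P(X < 14500) = 0.95 with θ tied to k this way. Start at k = 2, θ = 6350: P(X<14500) ≈ 0.665.
Too low — raise k to concentrate. Iterating converges to k ≈ 5.02.
Then θ = 6350/(5.02−1) ≈ 1580.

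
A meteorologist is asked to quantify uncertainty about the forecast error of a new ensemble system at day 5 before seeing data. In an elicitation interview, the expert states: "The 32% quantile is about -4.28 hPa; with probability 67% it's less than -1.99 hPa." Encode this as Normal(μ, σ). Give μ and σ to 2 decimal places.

μ = -3.10, σ = 2.52

The p-quantile of Normal(μ,σ) is μ + z_p·σ, with z_{0.32} = -0.4677 and z_{0.67} = 0.4399.
Eliminate σ: μ = (z₂·x₁ − z₁·x₂)/(z₂ − z₁) = (0.4399·-4.28 − (-0.4677)·-1.99)/0.9076 = -3.10.
Then σ = (x₂ − x₁)/(z₂ − z₁) = (-1.99 − -4.28)/0.9076 = 2.52.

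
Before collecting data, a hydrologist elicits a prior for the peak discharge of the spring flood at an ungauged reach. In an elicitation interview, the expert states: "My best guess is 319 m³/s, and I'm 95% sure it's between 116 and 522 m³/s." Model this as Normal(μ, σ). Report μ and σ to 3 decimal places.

μ = 319.000, σ = 103.573

A symmetric 95% interval runs μ ± z·σ with z = 1.96.
Half-width = 203, so σ = 203/1.96 = 103.573.
μ is the stated best guess, 319.000.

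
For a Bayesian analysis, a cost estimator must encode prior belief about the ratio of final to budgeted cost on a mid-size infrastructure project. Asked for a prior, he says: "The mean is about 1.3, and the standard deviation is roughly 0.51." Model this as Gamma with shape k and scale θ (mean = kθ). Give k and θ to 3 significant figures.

For Gamma(k, scale θ): mean = kθ, variance = kθ², so CV = 1/√k.
CV = SD/mean = 0.51/1.3 = 0.3923, hence k = 1/CV² = 6.5.
Then θ = mean/k = 1.3/6.5 = 0.2.

k ≈ 6.5, θ ≈ 0.2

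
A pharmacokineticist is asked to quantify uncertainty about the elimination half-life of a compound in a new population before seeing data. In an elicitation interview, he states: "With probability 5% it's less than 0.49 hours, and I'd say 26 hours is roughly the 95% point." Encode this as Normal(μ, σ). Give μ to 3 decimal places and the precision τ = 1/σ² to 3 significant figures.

For Normal(μ,σ), the p-quantile is μ + z_p·σ. Here z_{0.05} = -1.645, z_{0.95} = 1.645.
So 0.49 = μ − 1.645σ and 26 = μ + 1.645σ.
Subtracting: σ = (26 − 0.49)/(1.645 − (-1.645)) = 7.754.
Then μ = 0.49 − (-1.645)·7.754 = 13.245.
Precision τ = 1/σ² = 1/7.754² = 0.0166.

μ = 13.245, τ = 0.0166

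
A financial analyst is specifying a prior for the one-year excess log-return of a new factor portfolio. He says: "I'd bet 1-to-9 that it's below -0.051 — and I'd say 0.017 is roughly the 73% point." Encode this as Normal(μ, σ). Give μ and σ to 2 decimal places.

The p-quantile of Normal(μ,σ) is μ + z_p·σ, with z_{0.1} = -1.282 and z_{0.73} = 0.6128.
Eliminate σ: μ = (z₂·x₁ − z₁·x₂)/(z₂ − z₁) = (0.6128·-0.051 − (-1.282)·0.017)/1.894 = -0.00.
Then σ = (x₂ − x₁)/(z₂ − z₁) = (0.017 − -0.051)/1.894 = 0.04.

μ = -0.00, σ = 0.04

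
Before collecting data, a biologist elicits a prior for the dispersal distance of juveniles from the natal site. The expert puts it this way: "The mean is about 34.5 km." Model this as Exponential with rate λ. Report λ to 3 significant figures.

Exponential mean = 1/λ, so λ = 1/34.5 = 0.029.

λ ≈ 0.029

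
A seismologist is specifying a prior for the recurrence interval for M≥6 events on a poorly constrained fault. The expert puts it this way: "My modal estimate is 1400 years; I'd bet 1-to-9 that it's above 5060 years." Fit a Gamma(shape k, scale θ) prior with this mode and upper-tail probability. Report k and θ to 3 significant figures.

k ≈ 2.13, θ ≈ 1240

Gamma(k,θ) with k>1 has mode (k−1)θ, so θ = 1400/(k−1).
Need P(X < 5060) = 0.9 with θ tied to k this way. Start at k = 2, θ = 1400: P(X<5060) ≈ 0.876.
Too low — raise k to concentrate. Iterating converges to k ≈ 2.13.
Then θ = 1400/(2.13−1) ≈ 1240.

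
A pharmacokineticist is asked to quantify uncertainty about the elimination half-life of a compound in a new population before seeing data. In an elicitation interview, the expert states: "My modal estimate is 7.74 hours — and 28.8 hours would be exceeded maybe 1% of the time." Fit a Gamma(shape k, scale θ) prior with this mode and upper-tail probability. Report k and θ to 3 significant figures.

k ≈ 3.47, θ ≈ 3.13

Gamma(k,θ) with k>1 has mode (k−1)θ, so θ = 7.74/(k−1).
Need P(X < 28.8) = 0.99 with θ tied to k this way. Start at k = 2, θ = 7.74: P(X<28.8) ≈ 0.886.
Too low — raise k to concentrate. Iterating converges to k ≈ 3.47.
Then θ = 7.74/(3.47−1) ≈ 3.13.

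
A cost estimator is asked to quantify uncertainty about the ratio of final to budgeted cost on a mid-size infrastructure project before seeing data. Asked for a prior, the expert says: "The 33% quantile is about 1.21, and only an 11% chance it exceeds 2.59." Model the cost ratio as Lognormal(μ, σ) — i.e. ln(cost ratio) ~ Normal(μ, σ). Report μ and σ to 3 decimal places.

μ ≈ 0.392, σ ≈ 0.457

If T ~ Lognormal(μ,σ) then ln T ~ Normal(μ,σ), so the p-quantile of ln T is μ + z_p·σ.
ln(1.21) = 0.1906 and ln(2.59) = 0.9517; z_{0.33} = -0.4399, z_{0.89} = 1.227.
σ = (0.9517 − 0.1906)/(1.227 − (-0.4399)) = 0.457.
μ = 0.1906 − (-0.4399)·0.457 = 0.392.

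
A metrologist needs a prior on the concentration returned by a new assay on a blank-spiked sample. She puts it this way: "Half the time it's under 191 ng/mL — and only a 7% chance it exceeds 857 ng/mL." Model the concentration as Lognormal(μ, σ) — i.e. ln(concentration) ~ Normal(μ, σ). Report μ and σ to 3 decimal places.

μ ≈ 5.252, σ ≈ 1.017

If T ~ Lognormal(μ,σ) then ln T ~ Normal(μ,σ), so the p-quantile of ln T is μ + z_p·σ.
ln(191) = 5.252 and ln(857) = 6.753; z_{0.5} = 0, z_{0.93} = 1.476.
σ = (6.753 − 5.252)/(1.476 − (0)) = 1.017.
μ = 5.252 − (0)·1.017 = 5.252.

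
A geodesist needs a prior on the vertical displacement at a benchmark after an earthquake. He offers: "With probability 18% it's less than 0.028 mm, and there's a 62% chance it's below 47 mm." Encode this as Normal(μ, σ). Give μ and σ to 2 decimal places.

The p-quantile of Normal(μ,σ) is μ + z_p·σ, with z_{0.18} = -0.9154 and z_{0.62} = 0.3055.
Eliminate σ: μ = (z₂·x₁ − z₁·x₂)/(z₂ − z₁) = (0.3055·0.028 − (-0.9154)·47)/1.221 = 35.25.
Then σ = (x₂ − x₁)/(z₂ − z₁) = (47 − 0.028)/1.221 = 38.47.

μ = 35.25, σ = 38.47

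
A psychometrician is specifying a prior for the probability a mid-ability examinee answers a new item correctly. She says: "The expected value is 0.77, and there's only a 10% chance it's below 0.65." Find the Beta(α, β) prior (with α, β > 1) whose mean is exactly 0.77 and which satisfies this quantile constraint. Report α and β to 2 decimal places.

With mean 0.77 fixed, write α = 0.77s, β = 0.23s where s = α+β.
Need P(θ < 0.65) = 0.1 under Beta(0.77s, 0.23s). Normal approximation: (q−m)/√(m(1−m)/s) ≈ z_{0.1} = -1.28, so s ≈ 0.77·0.23·(-1.28)²/(0.65−0.77)² = 20.2.
At s = 20.2: P(θ<0.65) ≈ 0.106. Adjusting to match 0.1 gives s ≈ 21.43.
So α = 0.77·21.43 ≈ 16.50, β = 0.23·21.43 ≈ 4.93.

α ≈ 16.50, β ≈ 4.93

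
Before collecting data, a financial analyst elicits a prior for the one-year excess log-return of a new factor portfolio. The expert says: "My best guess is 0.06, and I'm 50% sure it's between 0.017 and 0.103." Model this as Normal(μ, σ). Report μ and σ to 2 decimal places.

μ = 0.06, σ = 0.06

A symmetric 50% interval runs μ ± z·σ with z = 0.6745.
Half-width = 0.043, so σ = 0.043/0.6745 = 0.06.
μ is the stated best guess, 0.06.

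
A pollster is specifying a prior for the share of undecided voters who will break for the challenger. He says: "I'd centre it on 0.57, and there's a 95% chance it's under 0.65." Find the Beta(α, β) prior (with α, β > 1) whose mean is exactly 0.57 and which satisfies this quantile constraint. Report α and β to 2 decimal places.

With mean 0.57 fixed, write α = 0.57s, β = 0.43s where s = α+β.
Need P(θ < 0.65) = 0.95 under Beta(0.57s, 0.43s). Normal approximation: (q−m)/√(m(1−m)/s) ≈ z_{0.95} = 1.64, so s ≈ 0.57·0.43·(1.64)²/(0.65−0.57)² = 103.6.
At s = 103.6: P(θ<0.65) ≈ 0.952. Adjusting to match 0.95 gives s ≈ 100.71.
So α = 0.57·100.71 ≈ 57.40, β = 0.43·100.71 ≈ 43.30.

α ≈ 57.40, β ≈ 43.30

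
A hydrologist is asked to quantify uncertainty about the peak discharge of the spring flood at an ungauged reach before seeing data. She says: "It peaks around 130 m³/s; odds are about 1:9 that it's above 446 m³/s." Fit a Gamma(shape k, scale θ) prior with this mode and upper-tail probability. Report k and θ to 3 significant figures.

Gamma(k,θ) with k>1 has mode (k−1)θ, so θ = 130/(k−1).
Need P(X < 446) = 0.9 with θ tied to k this way. Start at k = 2, θ = 130: P(X<446) ≈ 0.857.
Too low — raise k to concentrate. Iterating converges to k ≈ 2.23.
Then θ = 130/(2.23−1) ≈ 105.

k ≈ 2.23, θ ≈ 105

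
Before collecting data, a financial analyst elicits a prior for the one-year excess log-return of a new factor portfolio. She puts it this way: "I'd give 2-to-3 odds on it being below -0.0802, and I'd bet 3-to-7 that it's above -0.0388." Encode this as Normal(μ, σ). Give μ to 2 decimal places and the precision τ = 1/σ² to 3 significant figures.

For Normal(μ,σ), the p-quantile is μ + z_p·σ. Here z_{0.4} = -0.2533, z_{0.7} = 0.5244.
So -0.0802 = μ − 0.2533σ and -0.0388 = μ + 0.5244σ.
Subtracting: σ = (-0.0388 − -0.0802)/(0.5244 − (-0.2533)) = 0.05.
Then μ = -0.0802 − (-0.2533)·0.05 = -0.07.
Precision τ = 1/σ² = 1/0.05323² = 353.

μ = -0.07, τ = 353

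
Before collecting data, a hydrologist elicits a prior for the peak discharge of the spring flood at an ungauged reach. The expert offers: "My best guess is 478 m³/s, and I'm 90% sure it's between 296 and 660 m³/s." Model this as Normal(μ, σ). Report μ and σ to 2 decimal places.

μ = 478.00, σ = 110.65

A symmetric 90% interval runs μ ± z·σ with z = 1.645.
Half-width = 182, so σ = 182/1.645 = 110.65.
μ is the stated best guess, 478.00.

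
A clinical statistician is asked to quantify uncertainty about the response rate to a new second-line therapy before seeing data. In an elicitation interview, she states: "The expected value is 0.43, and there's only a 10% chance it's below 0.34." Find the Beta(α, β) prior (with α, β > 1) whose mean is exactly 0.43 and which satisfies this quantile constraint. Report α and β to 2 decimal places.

α ≈ 20.92, β ≈ 27.73

With mean 0.43 fixed, write α = 0.43s, β = 0.57s where s = α+β.
Need P(θ < 0.34) = 0.1 under Beta(0.43s, 0.57s). Normal approximation: (q−m)/√(m(1−m)/s) ≈ z_{0.1} = -1.28, so s ≈ 0.43·0.57·(-1.28)²/(0.34−0.43)² = 49.7.
At s = 49.7: P(θ<0.34) ≈ 0.098. Adjusting to match 0.1 gives s ≈ 48.65.
So α = 0.43·48.65 ≈ 20.92, β = 0.57·48.65 ≈ 27.73.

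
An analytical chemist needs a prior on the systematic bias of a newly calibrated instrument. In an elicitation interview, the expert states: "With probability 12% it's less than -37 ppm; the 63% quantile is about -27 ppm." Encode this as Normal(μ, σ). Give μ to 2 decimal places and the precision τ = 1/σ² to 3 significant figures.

μ = -29.20, τ = 0.0227

The p-quantile of Normal(μ,σ) is μ + z_p·σ, with z_{0.12} = -1.175 and z_{0.63} = 0.3319.
Eliminate σ: μ = (z₂·x₁ − z₁·x₂)/(z₂ − z₁) = (0.3319·-37 − (-1.175)·-27)/1.507 = -29.20.
Then σ = (x₂ − x₁)/(z₂ − z₁) = (-27 − -37)/1.507 = 6.64.
Precision τ = 1/σ² = 1/6.636² = 0.0227.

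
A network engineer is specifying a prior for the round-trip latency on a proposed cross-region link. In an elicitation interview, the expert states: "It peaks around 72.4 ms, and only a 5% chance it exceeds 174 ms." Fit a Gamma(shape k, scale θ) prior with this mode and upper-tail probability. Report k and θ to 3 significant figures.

Gamma(k,θ) with k>1 has mode (k−1)θ, so θ = 72.4/(k−1).
Need P(X < 174) = 0.95 with θ tied to k this way. Start at k = 2, θ = 72.4: P(X<174) ≈ 0.692.
Too low — raise k to concentrate. Iterating converges to k ≈ 4.55.
Then θ = 72.4/(4.55−1) ≈ 20.4.

k ≈ 4.55, θ ≈ 20.4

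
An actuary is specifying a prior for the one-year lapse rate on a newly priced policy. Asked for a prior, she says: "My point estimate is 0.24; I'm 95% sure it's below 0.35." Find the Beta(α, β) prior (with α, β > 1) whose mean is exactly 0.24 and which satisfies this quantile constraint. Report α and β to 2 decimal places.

With mean 0.24 fixed, write α = 0.24s, β = 0.76s where s = α+β.
Need P(θ < 0.35) = 0.95 under Beta(0.24s, 0.76s). Normal approximation: (q−m)/√(m(1−m)/s) ≈ z_{0.95} = 1.64, so s ≈ 0.24·0.76·(1.64)²/(0.35−0.24)² = 40.8.
At s = 40.8: P(θ<0.35) ≈ 0.942. Adjusting to match 0.95 gives s ≈ 44.96.
So α = 0.24·44.96 ≈ 10.79, β = 0.76·44.96 ≈ 34.17.

α ≈ 10.79, β ≈ 34.17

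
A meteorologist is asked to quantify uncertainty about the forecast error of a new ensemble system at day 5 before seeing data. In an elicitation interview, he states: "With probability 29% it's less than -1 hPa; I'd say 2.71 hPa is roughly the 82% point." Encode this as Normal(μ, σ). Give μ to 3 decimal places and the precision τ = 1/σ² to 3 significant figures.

μ = 0.398, τ = 0.157

The p-quantile of Normal(μ,σ) is μ + z_p·σ, with z_{0.29} = -0.5534 and z_{0.82} = 0.9154.
Eliminate σ: μ = (z₂·x₁ − z₁·x₂)/(z₂ − z₁) = (0.9154·-1 − (-0.5534)·2.71)/1.469 = 0.398.
Then σ = (x₂ − x₁)/(z₂ − z₁) = (2.71 − -1)/1.469 = 2.526.
Precision τ = 1/σ² = 1/2.526² = 0.157.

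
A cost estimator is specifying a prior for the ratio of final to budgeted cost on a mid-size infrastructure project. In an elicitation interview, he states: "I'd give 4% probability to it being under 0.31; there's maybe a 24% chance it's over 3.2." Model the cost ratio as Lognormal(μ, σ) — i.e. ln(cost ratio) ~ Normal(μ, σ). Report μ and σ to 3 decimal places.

If T ~ Lognormal(μ,σ) then ln T ~ Normal(μ,σ), so the p-quantile of ln T is μ + z_p·σ.
ln(0.31) = -1.171 and ln(3.2) = 1.163; z_{0.04} = -1.751, z_{0.76} = 0.7063.
σ = (1.163 − -1.171)/(0.7063 − (-1.751)) = 0.950.
μ = -1.171 − (-1.751)·0.950 = 0.492.

μ ≈ 0.492, σ ≈ 0.950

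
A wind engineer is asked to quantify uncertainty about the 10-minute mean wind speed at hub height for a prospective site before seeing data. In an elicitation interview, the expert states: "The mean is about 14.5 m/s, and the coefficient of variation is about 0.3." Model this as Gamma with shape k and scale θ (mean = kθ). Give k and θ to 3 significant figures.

For Gamma(k, scale θ): mean = kθ, variance = kθ², so CV = 1/√k.
CV = 0.3, hence k = 1/CV² = 11.1.
Then θ = mean/k = 14.5/11.1 = 1.3.

k ≈ 11.1, θ ≈ 1.3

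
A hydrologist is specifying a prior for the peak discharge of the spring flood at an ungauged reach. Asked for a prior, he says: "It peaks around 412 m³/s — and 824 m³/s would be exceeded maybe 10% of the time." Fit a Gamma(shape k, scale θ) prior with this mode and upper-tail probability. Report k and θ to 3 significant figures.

Gamma(k,θ) with k>1 has mode (k−1)θ, so θ = 412/(k−1).
Need P(X < 824) = 0.9 with θ tied to k this way. Start at k = 2, θ = 412: P(X<824) ≈ 0.594.
Too low — raise k to concentrate. Iterating converges to k ≈ 4.99.
Then θ = 412/(4.99−1) ≈ 103.

k ≈ 4.99, θ ≈ 103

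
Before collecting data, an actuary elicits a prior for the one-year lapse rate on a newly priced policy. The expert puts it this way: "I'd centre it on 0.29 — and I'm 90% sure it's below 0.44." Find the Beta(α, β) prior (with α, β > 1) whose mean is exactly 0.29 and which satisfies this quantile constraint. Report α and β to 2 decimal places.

α ≈ 4.57, β ≈ 11.18

With mean 0.29 fixed, write α = 0.29s, β = 0.71s where s = α+β.
Need P(θ < 0.44) = 0.9 under Beta(0.29s, 0.71s). Normal approximation: (q−m)/√(m(1−m)/s) ≈ z_{0.9} = 1.28, so s ≈ 0.29·0.71·(1.28)²/(0.44−0.29)² = 15.0.
At s = 15.0: P(θ<0.44) ≈ 0.895. Adjusting to match 0.9 gives s ≈ 15.74.
So α = 0.29·15.74 ≈ 4.57, β = 0.71·15.74 ≈ 11.18.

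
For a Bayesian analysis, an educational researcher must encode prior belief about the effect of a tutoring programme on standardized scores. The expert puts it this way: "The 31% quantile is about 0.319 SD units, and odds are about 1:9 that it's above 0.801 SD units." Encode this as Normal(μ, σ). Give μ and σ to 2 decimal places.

The p-quantile of Normal(μ,σ) is μ + z_p·σ, with z_{0.31} = -0.4959 and z_{0.9} = 1.282.
Eliminate σ: μ = (z₂·x₁ − z₁·x₂)/(z₂ − z₁) = (1.282·0.319 − (-0.4959)·0.801)/1.777 = 0.45.
Then σ = (x₂ − x₁)/(z₂ − z₁) = (0.801 − 0.319)/1.777 = 0.27.

μ = 0.45, σ = 0.27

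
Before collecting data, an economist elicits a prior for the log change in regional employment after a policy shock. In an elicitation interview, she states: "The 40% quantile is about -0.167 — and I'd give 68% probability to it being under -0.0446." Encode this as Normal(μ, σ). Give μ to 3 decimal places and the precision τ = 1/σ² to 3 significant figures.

For Normal(μ,σ), the p-quantile is μ + z_p·σ. Here z_{0.4} = -0.2533, z_{0.68} = 0.4677.
So -0.167 = μ − 0.2533σ and -0.0446 = μ + 0.4677σ.
Subtracting: σ = (-0.0446 − -0.167)/(0.4677 − (-0.2533)) = 0.170.
Then μ = -0.167 − (-0.2533)·0.170 = -0.124.
Precision τ = 1/σ² = 1/0.1698² = 34.7.

μ = -0.124, τ = 34.7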